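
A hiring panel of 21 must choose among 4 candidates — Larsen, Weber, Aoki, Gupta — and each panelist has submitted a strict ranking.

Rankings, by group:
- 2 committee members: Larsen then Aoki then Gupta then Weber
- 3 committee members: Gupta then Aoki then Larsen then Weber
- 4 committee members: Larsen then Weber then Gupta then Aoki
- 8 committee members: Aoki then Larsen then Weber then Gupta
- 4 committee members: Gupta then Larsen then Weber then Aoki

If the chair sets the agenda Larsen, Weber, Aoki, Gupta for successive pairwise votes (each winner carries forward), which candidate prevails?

Round 1: Larsen vs Weber — 21–0, Larsen advances.
Round 2: Larsen vs Aoki — 10–11, Aoki advances.
Round 3: Aoki vs Gupta — 10–11, Gupta advances.
The agenda winner is Gupta.

Gupta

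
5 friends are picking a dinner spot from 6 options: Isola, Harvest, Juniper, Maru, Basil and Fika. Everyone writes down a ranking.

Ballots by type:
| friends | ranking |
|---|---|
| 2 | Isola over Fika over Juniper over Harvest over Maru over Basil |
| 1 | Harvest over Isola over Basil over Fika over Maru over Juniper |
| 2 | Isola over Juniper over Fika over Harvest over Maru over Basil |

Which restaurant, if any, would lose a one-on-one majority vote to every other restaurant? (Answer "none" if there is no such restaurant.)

Basil

Head-to-head results (5 friends):
Isola vs Harvest: Isola preferred on 2+2 = 4 ballots; Isola wins 4–1.
Isola–Juniper: Isola 5–0.
Isola vs Maru: Isola is ranked higher on 2+1+2 = 5 ballots, Maru on 0. Isola wins 5–0.
Isola vs Basil: Isola wins 5–0.
Isola vs Fika: 5 to 0, Isola.
Harvest vs Juniper: 1 to 4, Juniper.
Harvest–Maru: Harvest 5–0.
Harvest vs Basil: 5 to 0, Harvest.
Harvest vs Fika: 1 for Harvest, 4 for Fika — Fika by 4–1.
Juniper–Maru: Juniper 4–1.
Juniper vs Basil: Juniper, 4–1.
Juniper vs Fika: Fika, 3–2.
Maru vs Basil: 4 to 1, Maru.
Maru vs Fika: 0 to 5, Fika.
Basil vs Fika: Fika wins 4–1.
Basil is beaten in every head-to-head and is the Condorcet loser.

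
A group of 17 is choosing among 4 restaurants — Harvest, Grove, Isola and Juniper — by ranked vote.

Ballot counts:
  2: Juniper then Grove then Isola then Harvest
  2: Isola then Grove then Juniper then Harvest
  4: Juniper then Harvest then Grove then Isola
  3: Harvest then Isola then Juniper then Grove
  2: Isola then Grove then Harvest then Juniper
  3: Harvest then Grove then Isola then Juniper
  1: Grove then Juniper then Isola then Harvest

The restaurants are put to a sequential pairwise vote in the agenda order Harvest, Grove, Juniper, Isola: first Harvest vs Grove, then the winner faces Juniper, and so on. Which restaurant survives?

Isola

Round 1: Harvest vs Grove — 10–7, Harvest advances.
Round 2: Harvest vs Juniper — 8–9, Juniper advances.
Round 3: Juniper vs Isola — 7–10, Isola advances.
Isola survives the agenda.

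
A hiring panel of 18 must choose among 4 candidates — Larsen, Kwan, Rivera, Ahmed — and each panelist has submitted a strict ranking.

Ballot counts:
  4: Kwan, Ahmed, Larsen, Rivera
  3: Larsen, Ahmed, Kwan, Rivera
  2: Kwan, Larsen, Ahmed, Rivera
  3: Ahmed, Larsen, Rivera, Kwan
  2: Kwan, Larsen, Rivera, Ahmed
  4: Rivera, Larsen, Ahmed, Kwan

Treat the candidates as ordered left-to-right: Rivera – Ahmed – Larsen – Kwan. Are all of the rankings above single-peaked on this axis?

Axis positions: Rivera=1, Ahmed=2, Larsen=3, Kwan=4.
Type 1: ranking walks positions 4-2-3-1; Ahmed is ranked above Larsen even though Larsen lies between Ahmed and the peak Kwan on the axis — preferences dip and rise again. Not single-peaked.
Type 2 (peak Larsen at position 3): ranking walks positions 3-2-4-1, expanding outward from the peak — single-peaked.
Type 3 (peak Kwan at position 4): ranking walks positions 4-3-2-1, expanding outward from the peak — single-peaked.
Type 4 (peak Ahmed at position 2): ranking walks positions 2-3-1-4, expanding outward from the peak — single-peaked.
Type 5: ranking walks positions 4-3-1-2; Rivera is ranked above Ahmed even though Ahmed lies between Rivera and the peak Kwan on the axis — preferences dip and rise again. Not single-peaked.
Type 6: ranking walks positions 1-3-2-4; Larsen is ranked above Ahmed even though Ahmed lies between Larsen and the peak Rivera on the axis — preferences dip and rise again. Not single-peaked.
Type 1 violates single-peakedness, so the profile is not single-peaked on this axis.

no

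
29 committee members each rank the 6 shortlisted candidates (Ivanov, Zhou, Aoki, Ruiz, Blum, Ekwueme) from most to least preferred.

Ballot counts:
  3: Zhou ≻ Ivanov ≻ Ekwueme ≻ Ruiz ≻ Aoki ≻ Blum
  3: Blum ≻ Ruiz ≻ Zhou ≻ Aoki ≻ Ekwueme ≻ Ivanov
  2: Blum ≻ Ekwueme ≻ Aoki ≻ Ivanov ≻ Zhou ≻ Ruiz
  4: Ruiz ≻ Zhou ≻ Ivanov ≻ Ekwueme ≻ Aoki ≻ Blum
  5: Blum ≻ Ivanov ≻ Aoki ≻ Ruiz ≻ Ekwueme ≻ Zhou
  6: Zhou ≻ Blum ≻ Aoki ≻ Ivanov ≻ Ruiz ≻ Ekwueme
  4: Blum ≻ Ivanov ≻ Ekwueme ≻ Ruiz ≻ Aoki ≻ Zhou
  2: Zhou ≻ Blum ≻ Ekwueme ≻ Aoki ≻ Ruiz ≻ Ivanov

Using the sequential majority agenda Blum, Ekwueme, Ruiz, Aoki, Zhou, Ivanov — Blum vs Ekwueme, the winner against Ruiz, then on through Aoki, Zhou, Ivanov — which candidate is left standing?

Zhou

Round 1: Blum vs Ekwueme — 22–7, Blum advances.
Round 2: Blum vs Ruiz — 22–7, Blum advances.
Round 3: Blum vs Aoki — 22–7, Blum advances.
Round 4: Blum vs Zhou — 14–15, Zhou advances.
Round 5: Zhou vs Ivanov — 18–11, Zhou advances.
The agenda winner is Zhou.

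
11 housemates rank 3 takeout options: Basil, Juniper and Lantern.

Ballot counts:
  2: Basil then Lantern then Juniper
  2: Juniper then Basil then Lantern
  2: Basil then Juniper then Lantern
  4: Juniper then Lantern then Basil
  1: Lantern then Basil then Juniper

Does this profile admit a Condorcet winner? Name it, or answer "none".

Juniper

Check each pair by majority over 11 ballots:
Basil vs Juniper: 2+2+1 = 5 for Basil, 6 for Juniper — Juniper by 6–5.
Basil vs Lantern: Basil is ranked higher on 2+2+2 = 6 ballots, Lantern on 5. Basil wins 6–5.
Juniper vs Lantern: 8 to 3, Juniper.
Only Juniper has no losses; Juniper is the Condorcet winner.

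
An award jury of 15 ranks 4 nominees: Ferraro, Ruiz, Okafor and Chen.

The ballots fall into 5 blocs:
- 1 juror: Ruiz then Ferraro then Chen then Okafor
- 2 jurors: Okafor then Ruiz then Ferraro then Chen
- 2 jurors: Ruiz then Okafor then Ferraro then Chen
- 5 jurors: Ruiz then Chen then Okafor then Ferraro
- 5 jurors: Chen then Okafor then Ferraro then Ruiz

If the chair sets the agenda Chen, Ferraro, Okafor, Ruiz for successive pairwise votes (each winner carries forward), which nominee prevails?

Ruiz

Round 1: Chen vs Ferraro — 10–5, Chen advances.
Round 2: Chen vs Okafor — 11–4, Chen advances.
Round 3: Chen vs Ruiz — 5–10, Ruiz advances.
The agenda winner is Ruiz.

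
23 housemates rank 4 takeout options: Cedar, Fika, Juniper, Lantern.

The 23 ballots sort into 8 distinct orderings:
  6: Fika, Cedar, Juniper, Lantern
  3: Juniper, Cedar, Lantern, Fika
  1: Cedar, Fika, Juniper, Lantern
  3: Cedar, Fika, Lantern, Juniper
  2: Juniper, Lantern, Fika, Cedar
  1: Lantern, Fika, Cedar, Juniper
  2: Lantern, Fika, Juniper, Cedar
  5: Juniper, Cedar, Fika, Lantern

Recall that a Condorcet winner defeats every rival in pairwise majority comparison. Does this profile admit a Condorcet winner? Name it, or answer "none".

none

Head-to-head results (23 friends):
Cedar vs Fika: Cedar preferred on 3+1+3+5 = 12 ballots; Cedar wins 12–11.
Cedar vs Juniper: Cedar preferred on 6+1+3+1 = 11 ballots; Juniper wins 12–11.
Cedar vs Lantern: 6+3+1+3+5 = 18 for Cedar, 5 for Lantern — Cedar by 18–5.
Fika vs Juniper: 6+1+3+1+2 = 13 for Fika, 10 for Juniper — Fika by 13–10.
Fika vs Lantern: Fika is ranked higher on 6+1+3+5 = 15 ballots, Lantern on 8. Fika wins 15–8.
Juniper vs Lantern: Juniper is ranked higher on 6+3+1+2+5 = 17 ballots, Lantern on 6. Juniper wins 17–6.
Every restaurant loses at least once (Cedar loses to Juniper; Fika loses to Cedar; Juniper loses to Fika; Lantern loses to Cedar). The majority relation contains the cycle Cedar → Fika → Juniper → Cedar, so there is no Condorcet winner.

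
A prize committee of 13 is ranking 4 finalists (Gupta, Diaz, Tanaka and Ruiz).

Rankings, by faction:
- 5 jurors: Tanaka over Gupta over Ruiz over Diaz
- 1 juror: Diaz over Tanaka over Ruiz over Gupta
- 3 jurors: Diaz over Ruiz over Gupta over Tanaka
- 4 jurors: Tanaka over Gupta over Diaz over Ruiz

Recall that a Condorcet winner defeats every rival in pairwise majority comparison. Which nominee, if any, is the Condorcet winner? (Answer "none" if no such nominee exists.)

Pairwise majorities:
Gupta–Diaz: Gupta 9–4.
Gupta vs Tanaka: Tanaka, 10–3.
Gupta–Ruiz: Gupta 9–4.
Diaz–Tanaka: Tanaka 9–4.
Diaz–Ruiz: Diaz 8–5.
Tanaka vs Ruiz: Tanaka wins 10–3.
Only Tanaka has no losses; Tanaka is the Condorcet winner.

Tanaka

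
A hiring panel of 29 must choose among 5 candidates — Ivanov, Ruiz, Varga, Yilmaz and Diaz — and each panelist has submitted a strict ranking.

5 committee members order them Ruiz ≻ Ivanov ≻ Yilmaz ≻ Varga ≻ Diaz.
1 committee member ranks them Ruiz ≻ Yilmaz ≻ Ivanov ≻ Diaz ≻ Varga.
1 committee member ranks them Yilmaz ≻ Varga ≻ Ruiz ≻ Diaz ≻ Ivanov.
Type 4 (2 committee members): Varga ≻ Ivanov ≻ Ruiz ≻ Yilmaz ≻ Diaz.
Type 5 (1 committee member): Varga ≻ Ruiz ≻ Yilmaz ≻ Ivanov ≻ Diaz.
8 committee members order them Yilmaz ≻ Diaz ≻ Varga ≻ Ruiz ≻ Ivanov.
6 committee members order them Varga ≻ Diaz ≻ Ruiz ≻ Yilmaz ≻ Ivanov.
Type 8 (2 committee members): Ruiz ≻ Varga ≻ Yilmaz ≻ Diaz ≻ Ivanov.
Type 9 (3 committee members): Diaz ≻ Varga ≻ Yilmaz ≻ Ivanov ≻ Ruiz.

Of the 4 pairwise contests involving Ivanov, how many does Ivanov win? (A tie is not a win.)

0

Ivanov against each rival (29 committee members):
Ivanov vs Ruiz: 5 to 24, Ruiz.
Ivanov vs Varga: 5+1 = 6 for Ivanov, 23 for Varga — Varga by 23–6.
Ivanov–Yilmaz: Yilmaz 22–7.
Ivanov vs Diaz: Ivanov is ranked higher on 5+1+2+1 = 9 ballots, Diaz on 20. Diaz wins 20–9.
Ivanov beats no one; loses to Ruiz, Varga, Yilmaz, Diaz — 0 pairwise wins.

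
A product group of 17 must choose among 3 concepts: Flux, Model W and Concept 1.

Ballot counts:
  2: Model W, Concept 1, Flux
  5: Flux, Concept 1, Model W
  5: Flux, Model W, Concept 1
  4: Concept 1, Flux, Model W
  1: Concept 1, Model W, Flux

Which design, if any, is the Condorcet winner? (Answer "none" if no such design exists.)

Flux

Pairwise majorities:
Flux–Model W: Flux 14–3.
Flux vs Concept 1: Flux, 10–7.
Model W vs Concept 1: Concept 1, 10–7.
Only Flux has no losses; Flux is the Condorcet winner.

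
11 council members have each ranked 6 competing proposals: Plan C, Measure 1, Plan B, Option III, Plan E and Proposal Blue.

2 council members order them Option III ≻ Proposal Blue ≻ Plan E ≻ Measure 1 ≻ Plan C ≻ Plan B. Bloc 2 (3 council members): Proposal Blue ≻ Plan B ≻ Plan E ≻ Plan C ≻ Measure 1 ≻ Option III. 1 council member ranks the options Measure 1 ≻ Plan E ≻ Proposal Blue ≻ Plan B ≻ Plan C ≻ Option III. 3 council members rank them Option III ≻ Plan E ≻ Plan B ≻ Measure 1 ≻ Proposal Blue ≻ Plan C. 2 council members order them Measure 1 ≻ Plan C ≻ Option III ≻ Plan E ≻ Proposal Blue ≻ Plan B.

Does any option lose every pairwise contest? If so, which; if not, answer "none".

Pairwise majorities:
Plan C vs Measure 1: Measure 1, 8–3.
Plan C vs Plan B: Plan C preferred on 2+2 = 4 ballots; Plan B wins 7–4.
Plan C vs Option III: Plan C is ranked higher on 3+1+2 = 6 ballots, Option III on 5. Plan C wins 6–5.
Plan C vs Plan E: Plan E wins 9–2.
Plan C vs Proposal Blue: Plan C preferred on 2 ballots; Proposal Blue wins 9–2.
Measure 1 vs Plan B: 5 to 6, Plan B.
Measure 1–Option III: Measure 1 6–5.
Measure 1 vs Plan E: Measure 1 is ranked higher on 1+2 = 3 ballots, Plan E on 8. Plan E wins 8–3.
Measure 1–Proposal Blue: Measure 1 6–5.
Plan B–Option III: Option III 7–4.
Plan B vs Plan E: 3 for Plan B, 8 for Plan E — Plan E by 8–3.
Plan B vs Proposal Blue: Proposal Blue wins 8–3.
Option III–Plan E: Option III 7–4.
Option III vs Proposal Blue: Option III wins 7–4.
Plan E vs Proposal Blue: Plan E wins 6–5.
Each option has at least one pairwise win (Plan C beats Option III; Measure 1 beats Plan C; Plan B beats Plan C; Option III beats Plan B; Plan E beats Plan C; Proposal Blue beats Plan C) — no Condorcet loser.

none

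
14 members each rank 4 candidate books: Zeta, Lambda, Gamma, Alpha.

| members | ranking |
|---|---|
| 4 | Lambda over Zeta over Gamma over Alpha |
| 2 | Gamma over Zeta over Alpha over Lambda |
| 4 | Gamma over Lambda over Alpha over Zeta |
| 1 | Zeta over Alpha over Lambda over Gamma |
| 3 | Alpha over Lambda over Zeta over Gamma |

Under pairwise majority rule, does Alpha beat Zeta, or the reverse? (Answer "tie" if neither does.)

tie

Ballots ranking Alpha above Zeta: 4 + 3 = 7.
Ballots ranking Zeta above Alpha: 14 − 7 = 7.
7–7: the pair ties.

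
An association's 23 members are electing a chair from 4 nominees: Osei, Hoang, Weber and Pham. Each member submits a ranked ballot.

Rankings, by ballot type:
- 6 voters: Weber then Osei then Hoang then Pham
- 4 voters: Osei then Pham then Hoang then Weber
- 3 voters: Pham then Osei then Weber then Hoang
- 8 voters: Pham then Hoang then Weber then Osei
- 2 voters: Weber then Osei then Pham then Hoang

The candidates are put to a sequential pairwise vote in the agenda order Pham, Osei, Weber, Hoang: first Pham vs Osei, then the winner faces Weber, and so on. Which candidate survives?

Hoang

Round 1: Pham vs Osei — 11–12, Osei advances.
Round 2: Osei vs Weber — 7–16, Weber advances.
Round 3: Weber vs Hoang — 11–12, Hoang advances.
The agenda winner is Hoang.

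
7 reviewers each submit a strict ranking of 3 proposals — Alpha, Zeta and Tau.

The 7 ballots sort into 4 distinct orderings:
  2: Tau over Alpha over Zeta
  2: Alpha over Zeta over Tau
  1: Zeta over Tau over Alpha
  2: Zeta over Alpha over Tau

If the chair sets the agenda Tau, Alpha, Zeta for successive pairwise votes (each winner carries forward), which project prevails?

Round 1: Tau vs Alpha — 3–4, Alpha advances.
Round 2: Alpha vs Zeta — 4–3, Alpha advances.
The agenda winner is Alpha.

Alpha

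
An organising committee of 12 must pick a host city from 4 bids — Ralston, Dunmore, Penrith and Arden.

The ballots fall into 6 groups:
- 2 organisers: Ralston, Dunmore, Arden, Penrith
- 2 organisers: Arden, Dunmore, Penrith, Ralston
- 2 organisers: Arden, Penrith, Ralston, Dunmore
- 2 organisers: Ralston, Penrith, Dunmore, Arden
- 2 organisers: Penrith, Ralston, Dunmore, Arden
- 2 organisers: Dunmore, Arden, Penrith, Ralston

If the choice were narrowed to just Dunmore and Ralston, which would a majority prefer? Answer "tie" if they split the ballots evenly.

Ballots ranking Dunmore above Ralston: 2 + 2 = 4.
Ballots ranking Ralston above Dunmore: 12 − 4 = 8.
Ralston wins the head-to-head 8–4.

Ralston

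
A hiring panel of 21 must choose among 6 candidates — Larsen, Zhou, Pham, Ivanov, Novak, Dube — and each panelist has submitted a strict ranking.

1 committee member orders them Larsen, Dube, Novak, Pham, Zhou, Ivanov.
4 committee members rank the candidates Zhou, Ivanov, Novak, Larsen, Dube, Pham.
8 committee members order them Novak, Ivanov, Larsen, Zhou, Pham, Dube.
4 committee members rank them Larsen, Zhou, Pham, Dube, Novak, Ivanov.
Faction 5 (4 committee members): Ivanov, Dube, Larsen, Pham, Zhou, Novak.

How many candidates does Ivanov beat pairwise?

Ivanov against each rival (21 committee members):
Ivanov vs Larsen: 16 to 5, Ivanov.
Ivanov–Zhou: Ivanov 12–9.
Ivanov vs Pham: Ivanov wins 16–5.
Ivanov vs Novak: Novak wins 13–8.
Ivanov–Dube: Ivanov 16–5.
Ivanov beats Larsen, Zhou, Pham, Dube; loses to Novak — 4 pairwise wins.

4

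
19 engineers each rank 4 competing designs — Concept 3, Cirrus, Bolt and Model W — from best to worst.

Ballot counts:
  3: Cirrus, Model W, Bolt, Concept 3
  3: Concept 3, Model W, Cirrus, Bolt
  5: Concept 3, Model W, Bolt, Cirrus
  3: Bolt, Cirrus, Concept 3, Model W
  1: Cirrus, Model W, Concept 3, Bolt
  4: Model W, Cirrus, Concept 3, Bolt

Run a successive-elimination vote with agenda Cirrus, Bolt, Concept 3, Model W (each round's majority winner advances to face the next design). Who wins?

Model W

Round 1: Cirrus vs Bolt — 11–8, Cirrus advances.
Round 2: Cirrus vs Concept 3 — 11–8, Cirrus advances.
Round 3: Cirrus vs Model W — 7–12, Model W advances.
The agenda winner is Model W.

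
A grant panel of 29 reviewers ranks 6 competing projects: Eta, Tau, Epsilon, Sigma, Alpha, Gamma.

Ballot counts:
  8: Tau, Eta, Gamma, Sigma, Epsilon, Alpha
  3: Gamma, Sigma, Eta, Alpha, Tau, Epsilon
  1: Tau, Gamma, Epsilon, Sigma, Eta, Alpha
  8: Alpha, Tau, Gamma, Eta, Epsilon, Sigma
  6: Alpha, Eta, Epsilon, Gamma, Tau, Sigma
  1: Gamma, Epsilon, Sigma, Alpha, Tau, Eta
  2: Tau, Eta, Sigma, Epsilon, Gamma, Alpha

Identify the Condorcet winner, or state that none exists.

Pairwise majorities:
Eta vs Tau: Eta preferred on 3+6 = 9 ballots; Tau wins 20–9.
Eta vs Epsilon: Eta preferred on 8+3+8+6+2 = 27 ballots; Eta wins 27–2.
Eta vs Sigma: 8+8+6+2 = 24 for Eta, 5 for Sigma — Eta by 24–5.
Eta vs Alpha: 14 to 15, Alpha.
Eta vs Gamma: 8+6+2 = 16 for Eta, 13 for Gamma — Eta by 16–13.
Tau vs Epsilon: Tau preferred on 8+3+1+8+2 = 22 ballots; Tau wins 22–7.
Tau vs Sigma: 8+1+8+6+2 = 25 for Tau, 4 for Sigma — Tau by 25–4.
Tau vs Alpha: 11 to 18, Alpha.
Tau vs Gamma: Tau is ranked higher on 8+1+8+2 = 19 ballots, Gamma on 10. Tau wins 19–10.
Epsilon vs Sigma: Epsilon is ranked higher on 1+8+6+1 = 16 ballots, Sigma on 13. Epsilon wins 16–13.
Epsilon vs Alpha: Epsilon preferred on 8+1+1+2 = 12 ballots; Alpha wins 17–12.
Epsilon vs Gamma: 8 to 21, Gamma.
Sigma vs Alpha: Sigma is ranked higher on 8+3+1+1+2 = 15 ballots, Alpha on 14. Sigma wins 15–14.
Sigma vs Gamma: 2 for Sigma, 27 for Gamma — Gamma by 27–2.
Alpha vs Gamma: 14 to 15, Gamma.
Each project drops at least one matchup (Eta loses to Tau; Tau loses to Alpha; Epsilon loses to Eta; Sigma loses to Eta; Alpha loses to Sigma; Gamma loses to Eta); the cycle Eta → Sigma → Alpha → Eta rules out a Condorcet winner.

none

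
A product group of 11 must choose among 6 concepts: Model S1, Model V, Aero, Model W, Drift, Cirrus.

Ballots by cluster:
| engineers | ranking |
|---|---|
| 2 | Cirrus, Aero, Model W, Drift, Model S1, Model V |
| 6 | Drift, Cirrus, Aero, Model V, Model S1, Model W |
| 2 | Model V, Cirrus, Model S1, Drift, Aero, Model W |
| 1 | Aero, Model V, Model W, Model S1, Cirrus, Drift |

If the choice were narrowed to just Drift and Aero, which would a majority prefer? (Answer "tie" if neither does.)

Drift

Ballots ranking Drift above Aero: 6 + 2 = 8.
Ballots ranking Aero above Drift: 11 − 8 = 3.
Drift wins the head-to-head 8–3.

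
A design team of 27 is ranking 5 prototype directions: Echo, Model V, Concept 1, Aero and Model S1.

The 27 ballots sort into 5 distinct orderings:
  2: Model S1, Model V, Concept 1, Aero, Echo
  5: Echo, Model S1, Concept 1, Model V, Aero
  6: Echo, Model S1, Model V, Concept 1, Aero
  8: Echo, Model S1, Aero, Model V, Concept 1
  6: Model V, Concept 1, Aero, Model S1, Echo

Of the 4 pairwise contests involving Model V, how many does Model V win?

2

Model V against each rival (27 engineers):
Model V vs Echo: Model V preferred on 2+6 = 8 ballots; Echo wins 19–8.
Model V vs Concept 1: Model V preferred on 2+6+8+6 = 22 ballots; Model V wins 22–5.
Model V vs Aero: Model V, 19–8.
Model V vs Model S1: Model V is ranked higher on 6 ballots, Model S1 on 21. Model S1 wins 21–6.
Model V beats Concept 1, Aero; loses to Echo, Model S1 — 2 pairwise wins.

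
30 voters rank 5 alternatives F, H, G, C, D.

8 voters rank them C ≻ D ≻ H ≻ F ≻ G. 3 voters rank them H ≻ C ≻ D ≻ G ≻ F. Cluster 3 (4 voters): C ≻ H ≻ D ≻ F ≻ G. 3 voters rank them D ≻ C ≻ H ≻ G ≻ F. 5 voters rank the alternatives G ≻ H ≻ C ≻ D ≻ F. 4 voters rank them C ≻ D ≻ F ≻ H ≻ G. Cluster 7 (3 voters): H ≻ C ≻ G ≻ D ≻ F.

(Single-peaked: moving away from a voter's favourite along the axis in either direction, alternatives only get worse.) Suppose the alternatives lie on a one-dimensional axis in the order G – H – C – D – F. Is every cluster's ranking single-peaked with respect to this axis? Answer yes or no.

yes

Axis positions: G=1, H=2, C=3, D=4, F=5.
Cluster 1 (peak C at position 3): ranking walks positions 3-4-2-5-1, expanding outward from the peak — single-peaked.
Cluster 2 (peak H at position 2): ranking walks positions 2-3-4-1-5, expanding outward from the peak — single-peaked.
Cluster 3 (peak C at position 3): ranking walks positions 3-2-4-5-1, expanding outward from the peak — single-peaked.
Cluster 4 (peak D at position 4): ranking walks positions 4-3-2-1-5, expanding outward from the peak — single-peaked.
Cluster 5 (peak G at position 1): ranking walks positions 1-2-3-4-5, expanding outward from the peak — single-peaked.
Cluster 6 (peak C at position 3): ranking walks positions 3-4-5-2-1, expanding outward from the peak — single-peaked.
Cluster 7 (peak H at position 2): ranking walks positions 2-3-1-4-5, expanding outward from the peak — single-peaked.
Every ranking is single-peaked on this axis.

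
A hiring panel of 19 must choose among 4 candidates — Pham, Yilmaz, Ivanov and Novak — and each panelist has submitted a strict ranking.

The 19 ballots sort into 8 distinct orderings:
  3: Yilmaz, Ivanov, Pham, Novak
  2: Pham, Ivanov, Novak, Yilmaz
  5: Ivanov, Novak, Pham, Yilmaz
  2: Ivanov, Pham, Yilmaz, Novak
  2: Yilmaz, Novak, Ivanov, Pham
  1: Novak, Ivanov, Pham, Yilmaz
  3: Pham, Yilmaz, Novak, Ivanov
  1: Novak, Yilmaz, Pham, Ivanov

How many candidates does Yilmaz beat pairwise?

Yilmaz against each rival (19 committee members):
Yilmaz vs Pham: 6 to 13, Pham.
Yilmaz vs Ivanov: Yilmaz preferred on 3+2+3+1 = 9 ballots; Ivanov wins 10–9.
Yilmaz vs Novak: Yilmaz is ranked higher on 3+2+2+3 = 10 ballots, Novak on 9. Yilmaz wins 10–9.
Yilmaz beats Novak; loses to Pham, Ivanov — 1 pairwise win.

1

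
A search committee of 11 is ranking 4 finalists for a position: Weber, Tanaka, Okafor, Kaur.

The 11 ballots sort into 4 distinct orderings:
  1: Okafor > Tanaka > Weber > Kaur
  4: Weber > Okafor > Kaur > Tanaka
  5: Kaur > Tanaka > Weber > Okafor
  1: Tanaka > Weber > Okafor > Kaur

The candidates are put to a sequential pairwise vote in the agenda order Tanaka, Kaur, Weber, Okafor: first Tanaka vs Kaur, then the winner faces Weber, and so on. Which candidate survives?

Weber

Round 1: Tanaka vs Kaur — 2–9, Kaur advances.
Round 2: Kaur vs Weber — 5–6, Weber advances.
Round 3: Weber vs Okafor — 10–1, Weber advances.
The agenda winner is Weber.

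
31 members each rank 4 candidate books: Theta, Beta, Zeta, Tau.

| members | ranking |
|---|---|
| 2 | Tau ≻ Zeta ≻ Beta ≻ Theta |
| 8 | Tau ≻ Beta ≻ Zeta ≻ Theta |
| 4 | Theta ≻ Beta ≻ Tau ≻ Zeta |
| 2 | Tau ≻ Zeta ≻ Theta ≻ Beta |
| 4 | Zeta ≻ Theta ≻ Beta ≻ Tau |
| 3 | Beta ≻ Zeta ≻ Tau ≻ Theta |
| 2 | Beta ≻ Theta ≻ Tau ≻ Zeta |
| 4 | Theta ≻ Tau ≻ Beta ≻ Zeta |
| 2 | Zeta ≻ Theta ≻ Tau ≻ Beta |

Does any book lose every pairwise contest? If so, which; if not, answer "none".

Head-to-head results (31 members):
Theta vs Beta: 4+2+4+4+2 = 16 for Theta, 15 for Beta — Theta by 16–15.
Theta vs Zeta: Theta preferred on 4+2+4 = 10 ballots; Zeta wins 21–10.
Theta–Tau: Theta 16–15.
Beta vs Zeta: 21 to 10, Beta.
Beta vs Tau: Beta is ranked higher on 4+4+3+2 = 13 ballots, Tau on 18. Tau wins 18–13.
Zeta–Tau: Tau 22–9.
No book is winless: Theta beats Beta; Beta beats Zeta; Zeta beats Theta; Tau beats Beta. There is no Condorcet loser.

none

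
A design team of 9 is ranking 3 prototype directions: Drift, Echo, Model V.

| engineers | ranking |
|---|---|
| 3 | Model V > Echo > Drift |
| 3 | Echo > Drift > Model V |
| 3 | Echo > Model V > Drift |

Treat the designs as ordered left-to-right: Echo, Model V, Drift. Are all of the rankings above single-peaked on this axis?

no

Axis positions: Echo=1, Model V=2, Drift=3.
Ballot type 1 (peak Model V at position 2): ranking walks positions 2-1-3, expanding outward from the peak — single-peaked.
Ballot type 2: ranking walks positions 1-3-2; Drift is ranked above Model V even though Model V lies between Drift and the peak Echo on the axis — preferences dip and rise again. Not single-peaked.
Ballot type 3 (peak Echo at position 1): ranking walks positions 1-2-3, expanding outward from the peak — single-peaked.
Ballot type 2 violates single-peakedness, so the profile is not single-peaked on this axis.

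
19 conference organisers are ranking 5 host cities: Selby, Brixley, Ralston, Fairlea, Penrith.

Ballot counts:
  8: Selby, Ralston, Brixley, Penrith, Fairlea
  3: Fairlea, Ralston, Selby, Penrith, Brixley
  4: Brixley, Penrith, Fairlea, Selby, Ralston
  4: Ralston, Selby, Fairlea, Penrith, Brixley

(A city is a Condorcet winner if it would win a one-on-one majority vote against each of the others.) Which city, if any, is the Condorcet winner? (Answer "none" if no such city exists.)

Selby

Check each pair by majority over 19 ballots:
Selby vs Brixley: Selby preferred on 8+3+4 = 15 ballots; Selby wins 15–4.
Selby vs Ralston: 8+4 = 12 for Selby, 7 for Ralston — Selby by 12–7.
Selby vs Fairlea: 8+4 = 12 for Selby, 7 for Fairlea — Selby by 12–7.
Selby vs Penrith: Selby is ranked higher on 8+3+4 = 15 ballots, Penrith on 4. Selby wins 15–4.
Brixley vs Ralston: Brixley preferred on 4 ballots; Ralston wins 15–4.
Brixley vs Fairlea: 8+4 = 12 for Brixley, 7 for Fairlea — Brixley by 12–7.
Brixley vs Penrith: Brixley is ranked higher on 8+4 = 12 ballots, Penrith on 7. Brixley wins 12–7.
Ralston vs Fairlea: Ralston preferred on 8+4 = 12 ballots; Ralston wins 12–7.
Ralston vs Penrith: Ralston is ranked higher on 8+3+4 = 15 ballots, Penrith on 4. Ralston wins 15–4.
Fairlea vs Penrith: 7 to 12, Penrith.
Only Selby has no losses; Selby is the Condorcet winner.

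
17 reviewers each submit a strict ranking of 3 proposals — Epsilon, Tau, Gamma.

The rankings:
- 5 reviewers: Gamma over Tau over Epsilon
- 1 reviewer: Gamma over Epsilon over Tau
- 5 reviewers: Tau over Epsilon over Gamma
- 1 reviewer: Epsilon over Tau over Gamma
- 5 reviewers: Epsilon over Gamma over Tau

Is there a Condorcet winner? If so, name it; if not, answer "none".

Check each pair by majority over 17 ballots:
Epsilon vs Tau: 7 to 10, Tau.
Epsilon vs Gamma: Epsilon is ranked higher on 5+1+5 = 11 ballots, Gamma on 6. Epsilon wins 11–6.
Tau vs Gamma: Tau is ranked higher on 5+1 = 6 ballots, Gamma on 11. Gamma wins 11–6.
No project is unbeaten: Epsilon loses to Tau; Tau loses to Gamma; Gamma loses to Epsilon. In particular Epsilon → Gamma → Tau → Epsilon is a majority cycle — no Condorcet winner exists.

none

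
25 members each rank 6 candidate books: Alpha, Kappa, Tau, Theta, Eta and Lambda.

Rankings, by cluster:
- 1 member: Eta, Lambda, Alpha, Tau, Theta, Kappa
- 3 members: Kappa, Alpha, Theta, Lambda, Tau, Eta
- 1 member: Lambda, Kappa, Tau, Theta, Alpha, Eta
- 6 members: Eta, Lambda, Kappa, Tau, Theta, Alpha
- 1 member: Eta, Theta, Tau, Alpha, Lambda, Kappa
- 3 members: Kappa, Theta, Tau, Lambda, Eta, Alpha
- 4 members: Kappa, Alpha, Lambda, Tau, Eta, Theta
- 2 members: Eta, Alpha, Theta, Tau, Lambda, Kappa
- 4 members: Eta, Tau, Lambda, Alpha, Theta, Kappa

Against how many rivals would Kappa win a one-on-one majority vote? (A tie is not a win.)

Kappa against each rival (25 members):
Kappa vs Alpha: 17 to 8, Kappa.
Kappa vs Tau: Kappa preferred on 3+1+6+3+4 = 17 ballots; Kappa wins 17–8.
Kappa–Theta: Kappa 17–8.
Kappa vs Eta: 11 to 14, Eta.
Kappa–Lambda: Lambda 15–10.
Kappa beats Alpha, Tau, Theta; loses to Eta, Lambda — 3 pairwise wins.

3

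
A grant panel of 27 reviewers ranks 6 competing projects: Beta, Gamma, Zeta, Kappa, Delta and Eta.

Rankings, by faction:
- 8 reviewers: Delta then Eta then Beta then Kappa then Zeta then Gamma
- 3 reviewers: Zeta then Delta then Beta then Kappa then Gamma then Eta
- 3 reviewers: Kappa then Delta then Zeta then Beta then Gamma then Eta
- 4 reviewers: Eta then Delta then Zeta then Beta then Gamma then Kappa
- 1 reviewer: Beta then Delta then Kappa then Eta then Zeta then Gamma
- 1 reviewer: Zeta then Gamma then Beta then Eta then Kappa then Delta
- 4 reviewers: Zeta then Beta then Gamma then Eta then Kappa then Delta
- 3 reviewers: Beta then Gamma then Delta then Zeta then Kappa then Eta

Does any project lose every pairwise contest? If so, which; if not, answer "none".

Pairwise majorities:
Beta vs Gamma: Beta wins 26–1.
Beta vs Zeta: Beta preferred on 8+1+3 = 12 ballots; Zeta wins 15–12.
Beta–Kappa: Beta 24–3.
Beta–Delta: Delta 18–9.
Beta vs Eta: Beta, 15–12.
Gamma vs Zeta: 3 for Gamma, 24 for Zeta — Zeta by 24–3.
Gamma vs Kappa: Kappa, 15–12.
Gamma vs Delta: Delta, 19–8.
Gamma vs Eta: 14 to 13, Gamma.
Zeta vs Kappa: Zeta wins 15–12.
Zeta vs Delta: Delta wins 19–8.
Zeta vs Eta: Zeta preferred on 3+3+1+4+3 = 14 ballots; Zeta wins 14–13.
Kappa vs Delta: Kappa is ranked higher on 3+1+4 = 8 ballots, Delta on 19. Delta wins 19–8.
Kappa vs Eta: Kappa is ranked higher on 3+3+1+3 = 10 ballots, Eta on 17. Eta wins 17–10.
Delta vs Eta: 18 to 9, Delta.
No project is winless: Beta beats Gamma; Gamma beats Eta; Zeta beats Beta; Kappa beats Gamma; Delta beats Beta; Eta beats Kappa. There is no Condorcet loser.

none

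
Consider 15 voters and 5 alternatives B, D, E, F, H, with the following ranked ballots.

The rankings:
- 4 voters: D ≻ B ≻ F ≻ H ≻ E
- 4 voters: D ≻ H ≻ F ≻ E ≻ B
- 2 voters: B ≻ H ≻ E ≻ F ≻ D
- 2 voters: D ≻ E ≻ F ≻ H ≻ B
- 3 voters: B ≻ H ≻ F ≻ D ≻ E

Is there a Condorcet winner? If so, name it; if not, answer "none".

D

Head-to-head results (15 voters):
B–D: D 10–5.
B vs E: B, 9–6.
B vs F: B wins 9–6.
B–H: B 9–6.
D vs E: D preferred on 4+4+2+3 = 13 ballots; D wins 13–2.
D vs F: 10 to 5, D.
D vs H: D is ranked higher on 4+4+2 = 10 ballots, H on 5. D wins 10–5.
E vs F: F, 11–4.
E vs H: 2 for E, 13 for H — H by 13–2.
F vs H: 6 to 9, H.
D defeats every rival head-to-head and is the Condorcet winner.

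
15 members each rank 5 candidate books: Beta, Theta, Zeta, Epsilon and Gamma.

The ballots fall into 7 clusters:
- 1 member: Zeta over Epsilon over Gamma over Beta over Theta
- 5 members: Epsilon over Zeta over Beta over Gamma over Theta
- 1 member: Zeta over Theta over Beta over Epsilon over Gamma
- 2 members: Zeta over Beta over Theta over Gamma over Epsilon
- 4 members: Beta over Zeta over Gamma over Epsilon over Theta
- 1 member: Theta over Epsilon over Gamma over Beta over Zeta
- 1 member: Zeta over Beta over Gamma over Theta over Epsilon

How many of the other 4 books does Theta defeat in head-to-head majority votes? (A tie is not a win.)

Theta against each rival (15 members):
Theta–Beta: Beta 13–2.
Theta vs Zeta: Theta preferred on 1 ballot; Zeta wins 14–1.
Theta–Epsilon: Epsilon 10–5.
Theta–Gamma: Gamma 11–4.
Theta beats no one; loses to Beta, Zeta, Epsilon, Gamma — 0 pairwise wins.

0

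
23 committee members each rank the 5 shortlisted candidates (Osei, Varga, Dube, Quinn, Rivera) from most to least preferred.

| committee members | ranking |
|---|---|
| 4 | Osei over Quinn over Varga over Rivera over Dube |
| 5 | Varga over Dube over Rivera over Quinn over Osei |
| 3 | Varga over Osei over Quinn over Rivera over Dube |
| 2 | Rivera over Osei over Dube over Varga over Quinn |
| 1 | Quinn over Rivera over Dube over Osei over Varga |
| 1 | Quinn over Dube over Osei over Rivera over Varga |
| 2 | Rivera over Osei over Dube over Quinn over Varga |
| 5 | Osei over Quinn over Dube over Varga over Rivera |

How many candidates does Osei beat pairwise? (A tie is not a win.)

Osei against each rival (23 committee members):
Osei vs Varga: Osei preferred on 4+2+1+1+2+5 = 15 ballots; Osei wins 15–8.
Osei vs Dube: Osei wins 16–7.
Osei vs Quinn: Osei is ranked higher on 4+3+2+2+5 = 16 ballots, Quinn on 7. Osei wins 16–7.
Osei vs Rivera: Osei is ranked higher on 4+3+1+5 = 13 ballots, Rivera on 10. Osei wins 13–10.
Osei beats Varga, Dube, Quinn, Rivera — 4 pairwise wins.

4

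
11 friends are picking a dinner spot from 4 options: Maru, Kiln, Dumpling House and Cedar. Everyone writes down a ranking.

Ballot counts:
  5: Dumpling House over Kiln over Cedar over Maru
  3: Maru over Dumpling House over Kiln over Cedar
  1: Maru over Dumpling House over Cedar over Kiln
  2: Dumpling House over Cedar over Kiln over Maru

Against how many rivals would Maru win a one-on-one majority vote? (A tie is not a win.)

Maru against each rival (11 friends):
Maru vs Kiln: 4 to 7, Kiln.
Maru–Dumpling House: Dumpling House 7–4.
Maru–Cedar: Cedar 7–4.
Maru beats no one; loses to Kiln, Dumpling House, Cedar — 0 pairwise wins.

0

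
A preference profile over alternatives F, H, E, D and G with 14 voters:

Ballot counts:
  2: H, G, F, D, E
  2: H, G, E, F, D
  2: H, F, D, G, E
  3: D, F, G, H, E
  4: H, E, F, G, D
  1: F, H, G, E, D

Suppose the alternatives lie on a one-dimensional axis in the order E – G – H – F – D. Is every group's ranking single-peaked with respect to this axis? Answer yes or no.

Axis positions: E=1, G=2, H=3, F=4, D=5.
Group 1 (peak H at position 3): ranking walks positions 3-2-4-5-1, expanding outward from the peak — single-peaked.
Group 2 (peak H at position 3): ranking walks positions 3-2-1-4-5, expanding outward from the peak — single-peaked.
Group 3 (peak H at position 3): ranking walks positions 3-4-5-2-1, expanding outward from the peak — single-peaked.
Group 4: ranking walks positions 5-4-2-3-1; G is ranked above H even though H lies between G and the peak D on the axis — preferences dip and rise again. Not single-peaked.
Group 5: ranking walks positions 3-1-4-2-5; E is ranked above G even though G lies between E and the peak H on the axis — preferences dip and rise again. Not single-peaked.
Group 6 (peak F at position 4): ranking walks positions 4-3-2-1-5, expanding outward from the peak — single-peaked.
Group 4 violates single-peakedness, so the profile is not single-peaked on this axis.

no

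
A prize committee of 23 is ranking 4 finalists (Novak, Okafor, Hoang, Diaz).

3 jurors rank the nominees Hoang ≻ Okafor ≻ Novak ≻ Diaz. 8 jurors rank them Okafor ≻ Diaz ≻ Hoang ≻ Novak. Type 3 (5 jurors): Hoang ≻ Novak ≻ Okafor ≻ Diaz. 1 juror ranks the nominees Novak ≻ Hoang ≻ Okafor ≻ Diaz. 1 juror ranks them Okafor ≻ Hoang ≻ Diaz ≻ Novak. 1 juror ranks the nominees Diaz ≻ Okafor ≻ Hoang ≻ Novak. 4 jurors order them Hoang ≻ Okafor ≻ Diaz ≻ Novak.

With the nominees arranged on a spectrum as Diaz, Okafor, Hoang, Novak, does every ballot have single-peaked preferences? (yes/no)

yes

Axis positions: Diaz=1, Okafor=2, Hoang=3, Novak=4.
Type 1 (peak Hoang at position 3): ranking walks positions 3-2-4-1, expanding outward from the peak — single-peaked.
Type 2 (peak Okafor at position 2): ranking walks positions 2-1-3-4, expanding outward from the peak — single-peaked.
Type 3 (peak Hoang at position 3): ranking walks positions 3-4-2-1, expanding outward from the peak — single-peaked.
Type 4 (peak Novak at position 4): ranking walks positions 4-3-2-1, expanding outward from the peak — single-peaked.
Type 5 (peak Okafor at position 2): ranking walks positions 2-3-1-4, expanding outward from the peak — single-peaked.
Type 6 (peak Diaz at position 1): ranking walks positions 1-2-3-4, expanding outward from the peak — single-peaked.
Type 7 (peak Hoang at position 3): ranking walks positions 3-2-1-4, expanding outward from the peak — single-peaked.
Every ranking is single-peaked on this axis.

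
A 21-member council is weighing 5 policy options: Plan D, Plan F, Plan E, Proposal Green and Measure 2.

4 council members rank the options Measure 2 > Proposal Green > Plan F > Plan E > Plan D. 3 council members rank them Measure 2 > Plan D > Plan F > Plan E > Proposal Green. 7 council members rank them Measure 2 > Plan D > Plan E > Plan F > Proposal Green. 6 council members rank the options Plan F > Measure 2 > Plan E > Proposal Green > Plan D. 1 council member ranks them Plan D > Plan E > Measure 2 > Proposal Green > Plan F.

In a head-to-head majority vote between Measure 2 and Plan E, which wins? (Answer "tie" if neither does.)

Ballots ranking Measure 2 above Plan E: 4 + 3 + 7 + 6 = 20.
Ballots ranking Plan E above Measure 2: 21 − 20 = 1.
Measure 2 wins the head-to-head 20–1.

Measure 2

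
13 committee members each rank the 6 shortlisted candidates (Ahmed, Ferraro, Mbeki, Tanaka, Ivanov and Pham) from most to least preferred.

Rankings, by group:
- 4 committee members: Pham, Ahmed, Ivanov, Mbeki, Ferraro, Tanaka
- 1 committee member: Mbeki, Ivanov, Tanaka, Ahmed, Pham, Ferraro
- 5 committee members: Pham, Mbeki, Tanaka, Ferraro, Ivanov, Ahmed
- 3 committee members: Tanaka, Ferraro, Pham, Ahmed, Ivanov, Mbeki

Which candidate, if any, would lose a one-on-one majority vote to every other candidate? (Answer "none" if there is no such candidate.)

Head-to-head results (13 committee members):
Ahmed vs Ferraro: 5 to 8, Ferraro.
Ahmed–Mbeki: Ahmed 7–6.
Ahmed vs Tanaka: Tanaka, 9–4.
Ahmed vs Ivanov: Ahmed is ranked higher on 4+3 = 7 ballots, Ivanov on 6. Ahmed wins 7–6.
Ahmed vs Pham: 1 for Ahmed, 12 for Pham — Pham by 12–1.
Ferraro vs Mbeki: 3 to 10, Mbeki.
Ferraro–Tanaka: Tanaka 9–4.
Ferraro vs Ivanov: Ferraro wins 8–5.
Ferraro–Pham: Pham 10–3.
Mbeki vs Tanaka: 10 to 3, Mbeki.
Mbeki–Ivanov: Ivanov 7–6.
Mbeki vs Pham: 1 for Mbeki, 12 for Pham — Pham by 12–1.
Tanaka vs Ivanov: Tanaka preferred on 5+3 = 8 ballots; Tanaka wins 8–5.
Tanaka–Pham: Pham 9–4.
Ivanov vs Pham: Ivanov preferred on 1 ballot; Pham wins 12–1.
Every candidate wins at least one matchup (Ahmed beats Mbeki; Ferraro beats Ahmed; Mbeki beats Ferraro; Tanaka beats Ahmed; Ivanov beats Mbeki; Pham beats Ahmed), so there is no Condorcet loser.

none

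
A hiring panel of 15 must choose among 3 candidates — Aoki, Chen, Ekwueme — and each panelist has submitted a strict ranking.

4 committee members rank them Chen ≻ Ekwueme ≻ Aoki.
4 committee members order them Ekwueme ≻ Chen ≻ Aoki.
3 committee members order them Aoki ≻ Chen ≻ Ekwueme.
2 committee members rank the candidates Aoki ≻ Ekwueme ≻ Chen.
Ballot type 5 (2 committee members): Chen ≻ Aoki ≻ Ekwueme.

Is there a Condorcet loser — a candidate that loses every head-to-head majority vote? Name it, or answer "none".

Head-to-head results (15 committee members):
Aoki–Chen: Chen 10–5.
Aoki vs Ekwueme: 3+2+2 = 7 for Aoki, 8 for Ekwueme — Ekwueme by 8–7.
Chen vs Ekwueme: Chen wins 9–6.
Only Aoki has no wins; Aoki is the Condorcet loser.

Aoki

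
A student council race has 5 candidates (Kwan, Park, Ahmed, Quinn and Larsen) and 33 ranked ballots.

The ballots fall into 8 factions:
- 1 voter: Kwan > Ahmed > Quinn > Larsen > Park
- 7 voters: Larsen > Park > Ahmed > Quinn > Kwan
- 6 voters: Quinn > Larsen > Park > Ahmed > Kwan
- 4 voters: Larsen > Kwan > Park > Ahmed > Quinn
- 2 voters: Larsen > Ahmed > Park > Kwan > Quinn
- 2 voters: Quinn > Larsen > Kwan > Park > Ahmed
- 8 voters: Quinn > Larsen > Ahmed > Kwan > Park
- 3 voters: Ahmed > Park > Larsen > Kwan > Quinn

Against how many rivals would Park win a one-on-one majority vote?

2

Park against each rival (33 voters):
Park vs Kwan: Park wins 18–15.
Park vs Ahmed: Park wins 19–14.
Park vs Quinn: Park is ranked higher on 7+4+2+3 = 16 ballots, Quinn on 17. Quinn wins 17–16.
Park vs Larsen: Larsen, 30–3.
Park beats Kwan, Ahmed; loses to Quinn, Larsen — 2 pairwise wins.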